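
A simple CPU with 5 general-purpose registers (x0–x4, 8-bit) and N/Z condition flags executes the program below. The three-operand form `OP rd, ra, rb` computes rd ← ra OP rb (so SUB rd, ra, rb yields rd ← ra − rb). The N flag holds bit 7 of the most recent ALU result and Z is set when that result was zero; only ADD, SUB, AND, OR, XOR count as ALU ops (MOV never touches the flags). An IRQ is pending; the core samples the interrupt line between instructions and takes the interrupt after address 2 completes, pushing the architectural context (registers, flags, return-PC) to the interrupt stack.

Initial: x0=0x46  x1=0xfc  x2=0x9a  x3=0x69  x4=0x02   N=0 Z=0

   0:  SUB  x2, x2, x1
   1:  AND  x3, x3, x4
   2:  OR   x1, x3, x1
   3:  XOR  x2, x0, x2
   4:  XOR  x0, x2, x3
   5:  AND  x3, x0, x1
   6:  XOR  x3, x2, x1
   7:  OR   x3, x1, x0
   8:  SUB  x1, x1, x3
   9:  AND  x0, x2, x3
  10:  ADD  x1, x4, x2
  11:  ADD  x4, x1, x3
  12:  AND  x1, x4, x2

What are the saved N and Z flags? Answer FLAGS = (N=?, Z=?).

FLAGS = (N=1, Z=0)

after  0: x0=0x46 x1=0xfc x2=0x9e x3=0x69 x4=0x02  N=1 Z=0
after  1: x0=0x46 x1=0xfc x2=0x9e x3=0x00 x4=0x02  N=0 Z=1
after  2: x0=0x46 x1=0xfc x2=0x9e x3=0x00 x4=0x02  N=1 Z=0
-- IRQ taken; context saved, return-PC = 3 --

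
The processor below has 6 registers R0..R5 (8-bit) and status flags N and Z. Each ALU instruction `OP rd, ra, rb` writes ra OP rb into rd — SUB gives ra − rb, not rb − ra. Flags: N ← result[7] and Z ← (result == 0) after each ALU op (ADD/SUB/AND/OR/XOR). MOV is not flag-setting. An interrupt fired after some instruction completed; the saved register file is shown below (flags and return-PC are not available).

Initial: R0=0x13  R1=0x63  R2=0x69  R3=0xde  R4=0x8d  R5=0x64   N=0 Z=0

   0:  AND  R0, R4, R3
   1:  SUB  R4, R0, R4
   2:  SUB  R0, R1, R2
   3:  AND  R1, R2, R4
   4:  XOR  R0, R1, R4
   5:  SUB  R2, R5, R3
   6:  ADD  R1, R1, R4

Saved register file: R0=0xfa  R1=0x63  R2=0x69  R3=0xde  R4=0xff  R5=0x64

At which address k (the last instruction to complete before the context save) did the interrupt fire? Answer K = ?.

after  0: R0=0x8c R1=0x63 R2=0x69 R3=0xde R4=0x8d R5=0x64  N=1 Z=0
after  1: R0=0x8c R1=0x63 R2=0x69 R3=0xde R4=0xff R5=0x64  N=1 Z=0
after  2: R0=0xfa R1=0x63 R2=0x69 R3=0xde R4=0xff R5=0x64  N=1 Z=0
-- IRQ taken; context saved, return-PC = 3 --

K = 2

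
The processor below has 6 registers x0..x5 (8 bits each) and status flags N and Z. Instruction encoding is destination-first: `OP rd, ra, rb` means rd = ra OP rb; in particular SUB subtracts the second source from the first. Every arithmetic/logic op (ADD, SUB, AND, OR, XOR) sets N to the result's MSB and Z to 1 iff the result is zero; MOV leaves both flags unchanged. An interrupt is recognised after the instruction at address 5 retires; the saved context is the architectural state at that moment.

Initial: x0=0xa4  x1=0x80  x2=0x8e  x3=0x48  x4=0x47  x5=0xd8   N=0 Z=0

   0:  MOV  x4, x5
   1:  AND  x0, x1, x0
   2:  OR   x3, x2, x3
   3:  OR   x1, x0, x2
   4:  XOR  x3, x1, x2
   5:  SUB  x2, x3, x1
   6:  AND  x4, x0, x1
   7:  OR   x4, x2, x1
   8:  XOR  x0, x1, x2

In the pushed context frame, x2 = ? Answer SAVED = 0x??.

SAVED = 0x72

after  0: x0=0xa4 x1=0x80 x2=0x8e x3=0x48 x4=0xd8 x5=0xd8  N=0 Z=0
after  1: x0=0x80 x1=0x80 x2=0x8e x3=0x48 x4=0xd8 x5=0xd8  N=1 Z=0
after  2: x0=0x80 x1=0x80 x2=0x8e x3=0xce x4=0xd8 x5=0xd8  N=1 Z=0
after  3: x0=0x80 x1=0x8e x2=0x8e x3=0xce x4=0xd8 x5=0xd8  N=1 Z=0
after  4: x0=0x80 x1=0x8e x2=0x8e x3=0x00 x4=0xd8 x5=0xd8  N=0 Z=1
after  5: x0=0x80 x1=0x8e x2=0x72 x3=0x00 x4=0xd8 x5=0xd8  N=0 Z=0
-- IRQ taken; context saved, return-PC = 6 --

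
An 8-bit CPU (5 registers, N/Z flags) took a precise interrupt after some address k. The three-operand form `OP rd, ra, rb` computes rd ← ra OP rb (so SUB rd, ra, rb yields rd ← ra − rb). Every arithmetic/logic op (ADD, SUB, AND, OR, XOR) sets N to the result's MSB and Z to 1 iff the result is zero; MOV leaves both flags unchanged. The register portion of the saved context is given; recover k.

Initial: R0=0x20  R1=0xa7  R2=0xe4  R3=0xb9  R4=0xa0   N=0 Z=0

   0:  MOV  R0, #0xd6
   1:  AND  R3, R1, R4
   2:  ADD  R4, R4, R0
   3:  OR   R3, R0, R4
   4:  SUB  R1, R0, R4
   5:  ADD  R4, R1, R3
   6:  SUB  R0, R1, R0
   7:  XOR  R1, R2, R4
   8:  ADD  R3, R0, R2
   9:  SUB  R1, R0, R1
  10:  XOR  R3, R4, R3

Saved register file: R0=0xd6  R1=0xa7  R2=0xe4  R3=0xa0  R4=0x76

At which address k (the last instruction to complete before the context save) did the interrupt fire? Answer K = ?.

K = 2

after  0: R0=0xd6 R1=0xa7 R2=0xe4 R3=0xb9 R4=0xa0  N=0 Z=0
after  1: R0=0xd6 R1=0xa7 R2=0xe4 R3=0xa0 R4=0xa0  N=1 Z=0
after  2: R0=0xd6 R1=0xa7 R2=0xe4 R3=0xa0 R4=0x76  N=0 Z=0
-- IRQ taken; context saved, return-PC = 3 --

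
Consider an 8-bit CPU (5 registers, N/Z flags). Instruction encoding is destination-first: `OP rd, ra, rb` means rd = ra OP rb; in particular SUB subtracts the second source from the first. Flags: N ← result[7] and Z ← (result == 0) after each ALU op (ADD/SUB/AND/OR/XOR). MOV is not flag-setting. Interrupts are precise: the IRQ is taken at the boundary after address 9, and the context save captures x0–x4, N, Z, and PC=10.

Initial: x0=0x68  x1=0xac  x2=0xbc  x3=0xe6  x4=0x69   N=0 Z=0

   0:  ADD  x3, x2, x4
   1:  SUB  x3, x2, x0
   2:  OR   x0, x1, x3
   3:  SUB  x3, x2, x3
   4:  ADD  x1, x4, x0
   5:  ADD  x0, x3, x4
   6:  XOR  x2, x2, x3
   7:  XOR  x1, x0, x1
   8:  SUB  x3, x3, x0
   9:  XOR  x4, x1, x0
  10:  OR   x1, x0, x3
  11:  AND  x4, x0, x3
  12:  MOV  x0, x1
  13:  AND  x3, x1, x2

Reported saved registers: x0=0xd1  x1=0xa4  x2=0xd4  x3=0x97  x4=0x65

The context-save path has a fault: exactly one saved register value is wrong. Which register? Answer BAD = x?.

after  0: x0=0x68 x1=0xac x2=0xbc x3=0x25 x4=0x69  N=0 Z=0
after  1: x0=0x68 x1=0xac x2=0xbc x3=0x54 x4=0x69  N=0 Z=0
after  2: x0=0xfc x1=0xac x2=0xbc x3=0x54 x4=0x69  N=1 Z=0
after  3: x0=0xfc x1=0xac x2=0xbc x3=0x68 x4=0x69  N=0 Z=0
after  4: x0=0xfc x1=0x65 x2=0xbc x3=0x68 x4=0x69  N=0 Z=0
after  5: x0=0xd1 x1=0x65 x2=0xbc x3=0x68 x4=0x69  N=1 Z=0
after  6: x0=0xd1 x1=0x65 x2=0xd4 x3=0x68 x4=0x69  N=1 Z=0
after  7: x0=0xd1 x1=0xb4 x2=0xd4 x3=0x68 x4=0x69  N=1 Z=0
after  8: x0=0xd1 x1=0xb4 x2=0xd4 x3=0x97 x4=0x69  N=1 Z=0
after  9: x0=0xd1 x1=0xb4 x2=0xd4 x3=0x97 x4=0x65  N=0 Z=0
-- IRQ taken; context saved, return-PC = 10 --
mismatch: x1: reported 0xa4 vs actual 0xb4

BAD = x1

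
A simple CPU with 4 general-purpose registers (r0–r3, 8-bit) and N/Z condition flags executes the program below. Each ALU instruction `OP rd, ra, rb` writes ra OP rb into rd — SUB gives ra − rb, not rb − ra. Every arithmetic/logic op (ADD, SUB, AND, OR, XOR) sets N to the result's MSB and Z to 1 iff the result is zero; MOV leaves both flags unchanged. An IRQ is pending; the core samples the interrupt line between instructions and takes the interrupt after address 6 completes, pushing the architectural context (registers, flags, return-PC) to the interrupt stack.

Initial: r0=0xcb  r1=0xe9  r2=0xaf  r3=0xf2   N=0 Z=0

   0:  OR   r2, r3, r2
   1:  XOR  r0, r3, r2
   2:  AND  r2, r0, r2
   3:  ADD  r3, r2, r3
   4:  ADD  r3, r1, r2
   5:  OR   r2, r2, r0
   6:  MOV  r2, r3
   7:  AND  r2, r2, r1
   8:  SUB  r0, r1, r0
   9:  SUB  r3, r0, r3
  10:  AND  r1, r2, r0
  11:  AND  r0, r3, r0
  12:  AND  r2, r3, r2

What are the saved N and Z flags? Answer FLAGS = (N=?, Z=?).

after  0: r0=0xcb r1=0xe9 r2=0xff r3=0xf2  N=1 Z=0
after  1: r0=0x0d r1=0xe9 r2=0xff r3=0xf2  N=0 Z=0
after  2: r0=0x0d r1=0xe9 r2=0x0d r3=0xf2  N=0 Z=0
after  3: r0=0x0d r1=0xe9 r2=0x0d r3=0xff  N=1 Z=0
after  4: r0=0x0d r1=0xe9 r2=0x0d r3=0xf6  N=1 Z=0
after  5: r0=0x0d r1=0xe9 r2=0x0d r3=0xf6  N=0 Z=0
after  6: r0=0x0d r1=0xe9 r2=0xf6 r3=0xf6  N=0 Z=0
-- IRQ taken; context saved, return-PC = 7 --

FLAGS = (N=0, Z=0)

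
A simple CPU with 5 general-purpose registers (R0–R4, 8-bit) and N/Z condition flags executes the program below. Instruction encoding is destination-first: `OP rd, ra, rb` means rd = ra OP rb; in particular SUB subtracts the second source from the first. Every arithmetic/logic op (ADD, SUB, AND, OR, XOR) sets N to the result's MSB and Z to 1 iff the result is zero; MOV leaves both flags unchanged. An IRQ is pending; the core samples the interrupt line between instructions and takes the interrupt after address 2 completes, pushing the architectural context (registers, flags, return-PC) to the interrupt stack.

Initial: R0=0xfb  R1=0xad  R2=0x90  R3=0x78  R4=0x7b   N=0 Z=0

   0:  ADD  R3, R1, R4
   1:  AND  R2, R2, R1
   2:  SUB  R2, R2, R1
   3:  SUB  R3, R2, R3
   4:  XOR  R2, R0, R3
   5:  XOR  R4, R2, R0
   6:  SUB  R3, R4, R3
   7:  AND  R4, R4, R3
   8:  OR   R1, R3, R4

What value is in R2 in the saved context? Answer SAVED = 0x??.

SAVED = 0xd3

after  0: R0=0xfb R1=0xad R2=0x90 R3=0x28 R4=0x7b  N=0 Z=0
after  1: R0=0xfb R1=0xad R2=0x80 R3=0x28 R4=0x7b  N=1 Z=0
after  2: R0=0xfb R1=0xad R2=0xd3 R3=0x28 R4=0x7b  N=1 Z=0
-- IRQ taken; context saved, return-PC = 3 --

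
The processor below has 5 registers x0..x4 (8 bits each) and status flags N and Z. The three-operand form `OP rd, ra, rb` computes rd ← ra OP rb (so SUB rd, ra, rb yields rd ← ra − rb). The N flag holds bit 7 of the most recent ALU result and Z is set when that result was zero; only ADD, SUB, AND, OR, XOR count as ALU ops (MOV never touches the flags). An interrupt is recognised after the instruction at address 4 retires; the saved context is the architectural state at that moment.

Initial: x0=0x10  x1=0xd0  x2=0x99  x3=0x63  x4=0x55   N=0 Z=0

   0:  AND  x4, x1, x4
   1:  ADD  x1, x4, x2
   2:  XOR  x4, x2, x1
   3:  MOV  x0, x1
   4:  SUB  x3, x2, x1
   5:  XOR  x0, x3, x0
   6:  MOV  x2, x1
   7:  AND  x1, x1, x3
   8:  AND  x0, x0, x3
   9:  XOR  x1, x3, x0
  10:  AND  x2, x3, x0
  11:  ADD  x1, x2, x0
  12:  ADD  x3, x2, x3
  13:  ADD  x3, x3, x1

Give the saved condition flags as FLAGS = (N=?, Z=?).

after  0: x0=0x10 x1=0xd0 x2=0x99 x3=0x63 x4=0x50  N=0 Z=0
after  1: x0=0x10 x1=0xe9 x2=0x99 x3=0x63 x4=0x50  N=1 Z=0
after  2: x0=0x10 x1=0xe9 x2=0x99 x3=0x63 x4=0x70  N=0 Z=0
after  3: x0=0xe9 x1=0xe9 x2=0x99 x3=0x63 x4=0x70  N=0 Z=0
after  4: x0=0xe9 x1=0xe9 x2=0x99 x3=0xb0 x4=0x70  N=1 Z=0
-- IRQ taken; context saved, return-PC = 5 --

FLAGS = (N=1, Z=0)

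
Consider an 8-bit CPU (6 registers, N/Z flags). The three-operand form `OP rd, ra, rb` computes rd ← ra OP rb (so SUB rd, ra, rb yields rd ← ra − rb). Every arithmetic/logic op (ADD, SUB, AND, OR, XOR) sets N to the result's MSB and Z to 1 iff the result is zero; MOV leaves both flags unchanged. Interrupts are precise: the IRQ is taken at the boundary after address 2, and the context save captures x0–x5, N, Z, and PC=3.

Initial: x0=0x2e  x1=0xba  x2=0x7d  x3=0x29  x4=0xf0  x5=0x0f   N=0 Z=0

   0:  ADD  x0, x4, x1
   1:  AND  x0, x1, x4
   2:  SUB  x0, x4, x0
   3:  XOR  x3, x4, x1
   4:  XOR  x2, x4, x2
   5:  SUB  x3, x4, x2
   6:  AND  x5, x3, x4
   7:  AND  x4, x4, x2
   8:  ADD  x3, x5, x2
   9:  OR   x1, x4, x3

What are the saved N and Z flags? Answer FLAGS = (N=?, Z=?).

after  0: x0=0xaa x1=0xba x2=0x7d x3=0x29 x4=0xf0 x5=0x0f  N=1 Z=0
after  1: x0=0xb0 x1=0xba x2=0x7d x3=0x29 x4=0xf0 x5=0x0f  N=1 Z=0
after  2: x0=0x40 x1=0xba x2=0x7d x3=0x29 x4=0xf0 x5=0x0f  N=0 Z=0
-- IRQ taken; context saved, return-PC = 3 --

FLAGS = (N=0, Z=0)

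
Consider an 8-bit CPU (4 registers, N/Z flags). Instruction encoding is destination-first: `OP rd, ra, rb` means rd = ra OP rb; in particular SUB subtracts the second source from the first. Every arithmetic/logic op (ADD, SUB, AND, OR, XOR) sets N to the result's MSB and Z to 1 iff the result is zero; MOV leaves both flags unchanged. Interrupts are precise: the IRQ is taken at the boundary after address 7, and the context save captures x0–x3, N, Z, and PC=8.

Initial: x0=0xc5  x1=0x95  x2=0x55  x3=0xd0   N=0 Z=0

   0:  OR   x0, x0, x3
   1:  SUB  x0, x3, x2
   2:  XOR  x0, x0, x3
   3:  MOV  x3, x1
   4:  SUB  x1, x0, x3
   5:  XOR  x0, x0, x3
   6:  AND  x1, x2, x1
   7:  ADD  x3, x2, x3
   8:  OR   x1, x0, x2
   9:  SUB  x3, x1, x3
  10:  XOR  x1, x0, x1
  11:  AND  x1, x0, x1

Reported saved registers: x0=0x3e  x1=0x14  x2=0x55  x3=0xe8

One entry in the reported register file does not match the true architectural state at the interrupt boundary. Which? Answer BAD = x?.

BAD = x3

after  0: x0=0xd5 x1=0x95 x2=0x55 x3=0xd0  N=1 Z=0
after  1: x0=0x7b x1=0x95 x2=0x55 x3=0xd0  N=0 Z=0
after  2: x0=0xab x1=0x95 x2=0x55 x3=0xd0  N=1 Z=0
after  3: x0=0xab x1=0x95 x2=0x55 x3=0x95  N=1 Z=0
after  4: x0=0xab x1=0x16 x2=0x55 x3=0x95  N=0 Z=0
after  5: x0=0x3e x1=0x16 x2=0x55 x3=0x95  N=0 Z=0
after  6: x0=0x3e x1=0x14 x2=0x55 x3=0x95  N=0 Z=0
after  7: x0=0x3e x1=0x14 x2=0x55 x3=0xea  N=1 Z=0
-- IRQ taken; context saved, return-PC = 8 --
mismatch: x3: reported 0xe8 vs actual 0xea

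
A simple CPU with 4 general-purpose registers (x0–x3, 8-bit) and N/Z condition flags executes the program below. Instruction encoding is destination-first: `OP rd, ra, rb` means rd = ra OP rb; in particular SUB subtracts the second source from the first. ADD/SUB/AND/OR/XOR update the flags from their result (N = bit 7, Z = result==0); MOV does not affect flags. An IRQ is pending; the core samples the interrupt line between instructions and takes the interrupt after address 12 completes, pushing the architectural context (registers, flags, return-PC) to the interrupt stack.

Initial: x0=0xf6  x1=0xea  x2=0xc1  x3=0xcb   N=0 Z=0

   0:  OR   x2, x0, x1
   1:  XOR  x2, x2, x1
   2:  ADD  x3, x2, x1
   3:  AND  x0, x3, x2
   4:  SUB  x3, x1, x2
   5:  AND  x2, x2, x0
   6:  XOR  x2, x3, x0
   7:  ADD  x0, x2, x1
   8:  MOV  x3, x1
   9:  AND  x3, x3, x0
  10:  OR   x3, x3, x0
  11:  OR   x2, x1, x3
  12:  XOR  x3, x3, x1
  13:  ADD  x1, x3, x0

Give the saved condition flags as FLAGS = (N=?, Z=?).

FLAGS = (N=0, Z=0)

after  0: x0=0xf6 x1=0xea x2=0xfe x3=0xcb  N=1 Z=0
after  1: x0=0xf6 x1=0xea x2=0x14 x3=0xcb  N=0 Z=0
after  2: x0=0xf6 x1=0xea x2=0x14 x3=0xfe  N=1 Z=0
after  3: x0=0x14 x1=0xea x2=0x14 x3=0xfe  N=0 Z=0
after  4: x0=0x14 x1=0xea x2=0x14 x3=0xd6  N=1 Z=0
after  5: x0=0x14 x1=0xea x2=0x14 x3=0xd6  N=0 Z=0
after  6: x0=0x14 x1=0xea x2=0xc2 x3=0xd6  N=1 Z=0
after  7: x0=0xac x1=0xea x2=0xc2 x3=0xd6  N=1 Z=0
after  8: x0=0xac x1=0xea x2=0xc2 x3=0xea  N=1 Z=0
after  9: x0=0xac x1=0xea x2=0xc2 x3=0xa8  N=1 Z=0
after 10: x0=0xac x1=0xea x2=0xc2 x3=0xac  N=1 Z=0
after 11: x0=0xac x1=0xea x2=0xee x3=0xac  N=1 Z=0
after 12: x0=0xac x1=0xea x2=0xee x3=0x46  N=0 Z=0
-- IRQ taken; context saved, return-PC = 13 --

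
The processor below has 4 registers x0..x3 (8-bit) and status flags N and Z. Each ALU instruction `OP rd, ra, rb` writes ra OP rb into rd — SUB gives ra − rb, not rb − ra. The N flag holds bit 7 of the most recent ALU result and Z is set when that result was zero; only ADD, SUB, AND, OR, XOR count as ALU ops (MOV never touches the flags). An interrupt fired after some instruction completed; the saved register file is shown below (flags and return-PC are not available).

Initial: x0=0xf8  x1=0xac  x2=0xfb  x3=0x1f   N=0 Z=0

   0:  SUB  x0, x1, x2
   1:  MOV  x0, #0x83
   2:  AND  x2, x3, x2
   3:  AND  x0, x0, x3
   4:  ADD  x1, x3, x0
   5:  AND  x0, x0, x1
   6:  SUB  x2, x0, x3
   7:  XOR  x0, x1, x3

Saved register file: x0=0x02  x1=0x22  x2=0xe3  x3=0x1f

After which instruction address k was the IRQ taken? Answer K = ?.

after  0: x0=0xb1 x1=0xac x2=0xfb x3=0x1f  N=1 Z=0
after  1: x0=0x83 x1=0xac x2=0xfb x3=0x1f  N=1 Z=0
after  2: x0=0x83 x1=0xac x2=0x1b x3=0x1f  N=0 Z=0
after  3: x0=0x03 x1=0xac x2=0x1b x3=0x1f  N=0 Z=0
after  4: x0=0x03 x1=0x22 x2=0x1b x3=0x1f  N=0 Z=0
after  5: x0=0x02 x1=0x22 x2=0x1b x3=0x1f  N=0 Z=0
after  6: x0=0x02 x1=0x22 x2=0xe3 x3=0x1f  N=1 Z=0
-- IRQ taken; context saved, return-PC = 7 --

K = 6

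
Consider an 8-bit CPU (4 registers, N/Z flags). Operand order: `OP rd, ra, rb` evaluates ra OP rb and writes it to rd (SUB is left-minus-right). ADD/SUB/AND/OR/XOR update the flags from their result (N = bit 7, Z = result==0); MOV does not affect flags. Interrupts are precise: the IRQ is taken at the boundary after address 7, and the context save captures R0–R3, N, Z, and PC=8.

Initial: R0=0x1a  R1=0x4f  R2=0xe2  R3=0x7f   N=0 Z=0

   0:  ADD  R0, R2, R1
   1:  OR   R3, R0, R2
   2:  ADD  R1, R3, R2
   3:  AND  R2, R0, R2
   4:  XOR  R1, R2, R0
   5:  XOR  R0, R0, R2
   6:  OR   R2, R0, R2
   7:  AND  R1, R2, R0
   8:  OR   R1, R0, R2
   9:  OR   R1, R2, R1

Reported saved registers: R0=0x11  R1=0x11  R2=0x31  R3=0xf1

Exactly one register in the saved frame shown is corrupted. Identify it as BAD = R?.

BAD = R3

after  0: R0=0x31 R1=0x4f R2=0xe2 R3=0x7f  N=0 Z=0
after  1: R0=0x31 R1=0x4f R2=0xe2 R3=0xf3  N=1 Z=0
after  2: R0=0x31 R1=0xd5 R2=0xe2 R3=0xf3  N=1 Z=0
after  3: R0=0x31 R1=0xd5 R2=0x20 R3=0xf3  N=0 Z=0
after  4: R0=0x31 R1=0x11 R2=0x20 R3=0xf3  N=0 Z=0
after  5: R0=0x11 R1=0x11 R2=0x20 R3=0xf3  N=0 Z=0
after  6: R0=0x11 R1=0x11 R2=0x31 R3=0xf3  N=0 Z=0
after  7: R0=0x11 R1=0x11 R2=0x31 R3=0xf3  N=0 Z=0
-- IRQ taken; context saved, return-PC = 8 --
mismatch: R3: reported 0xf1 vs actual 0xf3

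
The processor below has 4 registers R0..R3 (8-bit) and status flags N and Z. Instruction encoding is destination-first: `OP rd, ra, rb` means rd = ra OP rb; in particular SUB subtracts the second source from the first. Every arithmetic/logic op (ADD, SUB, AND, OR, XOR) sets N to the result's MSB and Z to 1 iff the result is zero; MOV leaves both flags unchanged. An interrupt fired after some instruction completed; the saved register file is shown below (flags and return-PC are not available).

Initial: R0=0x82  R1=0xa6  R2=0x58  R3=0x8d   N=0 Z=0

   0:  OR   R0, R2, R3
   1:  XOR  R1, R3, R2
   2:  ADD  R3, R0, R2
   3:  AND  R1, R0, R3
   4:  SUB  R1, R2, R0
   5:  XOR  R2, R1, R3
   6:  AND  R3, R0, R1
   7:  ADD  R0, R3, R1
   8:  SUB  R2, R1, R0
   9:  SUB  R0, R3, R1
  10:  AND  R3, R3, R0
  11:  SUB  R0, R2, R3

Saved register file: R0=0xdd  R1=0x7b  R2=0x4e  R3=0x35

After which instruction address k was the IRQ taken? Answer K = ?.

after  0: R0=0xdd R1=0xa6 R2=0x58 R3=0x8d  N=1 Z=0
after  1: R0=0xdd R1=0xd5 R2=0x58 R3=0x8d  N=1 Z=0
after  2: R0=0xdd R1=0xd5 R2=0x58 R3=0x35  N=0 Z=0
after  3: R0=0xdd R1=0x15 R2=0x58 R3=0x35  N=0 Z=0
after  4: R0=0xdd R1=0x7b R2=0x58 R3=0x35  N=0 Z=0
after  5: R0=0xdd R1=0x7b R2=0x4e R3=0x35  N=0 Z=0
-- IRQ taken; context saved, return-PC = 6 --

K = 5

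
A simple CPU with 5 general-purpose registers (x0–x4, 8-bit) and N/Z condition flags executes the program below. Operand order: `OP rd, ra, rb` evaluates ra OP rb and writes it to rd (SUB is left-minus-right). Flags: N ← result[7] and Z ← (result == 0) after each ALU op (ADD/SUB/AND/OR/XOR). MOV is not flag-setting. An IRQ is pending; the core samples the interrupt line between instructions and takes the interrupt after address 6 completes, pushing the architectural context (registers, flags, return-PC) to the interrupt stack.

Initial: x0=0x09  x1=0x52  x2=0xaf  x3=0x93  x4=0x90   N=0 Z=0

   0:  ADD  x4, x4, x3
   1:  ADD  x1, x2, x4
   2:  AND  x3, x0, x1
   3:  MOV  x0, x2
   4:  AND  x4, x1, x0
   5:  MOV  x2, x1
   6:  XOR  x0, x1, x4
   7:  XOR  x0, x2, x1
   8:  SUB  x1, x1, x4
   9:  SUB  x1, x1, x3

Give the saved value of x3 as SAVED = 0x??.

SAVED = 0x00

after  0: x0=0x09 x1=0x52 x2=0xaf x3=0x93 x4=0x23  N=0 Z=0
after  1: x0=0x09 x1=0xd2 x2=0xaf x3=0x93 x4=0x23  N=1 Z=0
after  2: x0=0x09 x1=0xd2 x2=0xaf x3=0x00 x4=0x23  N=0 Z=1
after  3: x0=0xaf x1=0xd2 x2=0xaf x3=0x00 x4=0x23  N=0 Z=1
after  4: x0=0xaf x1=0xd2 x2=0xaf x3=0x00 x4=0x82  N=1 Z=0
after  5: x0=0xaf x1=0xd2 x2=0xd2 x3=0x00 x4=0x82  N=1 Z=0
after  6: x0=0x50 x1=0xd2 x2=0xd2 x3=0x00 x4=0x82  N=0 Z=0
-- IRQ taken; context saved, return-PC = 7 --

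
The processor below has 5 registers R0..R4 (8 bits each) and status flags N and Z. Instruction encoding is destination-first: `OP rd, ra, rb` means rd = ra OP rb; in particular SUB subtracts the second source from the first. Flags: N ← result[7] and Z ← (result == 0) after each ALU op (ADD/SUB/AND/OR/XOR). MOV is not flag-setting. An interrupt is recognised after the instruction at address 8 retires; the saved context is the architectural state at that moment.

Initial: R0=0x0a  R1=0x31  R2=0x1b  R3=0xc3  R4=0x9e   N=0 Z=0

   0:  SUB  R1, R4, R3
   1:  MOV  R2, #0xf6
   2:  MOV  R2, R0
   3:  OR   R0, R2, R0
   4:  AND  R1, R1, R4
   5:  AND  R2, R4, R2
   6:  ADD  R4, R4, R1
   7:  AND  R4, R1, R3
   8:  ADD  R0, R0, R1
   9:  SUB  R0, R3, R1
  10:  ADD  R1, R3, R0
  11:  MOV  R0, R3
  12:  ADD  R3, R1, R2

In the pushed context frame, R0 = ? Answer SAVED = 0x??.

SAVED = 0xa4

after  0: R0=0x0a R1=0xdb R2=0x1b R3=0xc3 R4=0x9e  N=1 Z=0
after  1: R0=0x0a R1=0xdb R2=0xf6 R3=0xc3 R4=0x9e  N=1 Z=0
after  2: R0=0x0a R1=0xdb R2=0x0a R3=0xc3 R4=0x9e  N=1 Z=0
after  3: R0=0x0a R1=0xdb R2=0x0a R3=0xc3 R4=0x9e  N=0 Z=0
after  4: R0=0x0a R1=0x9a R2=0x0a R3=0xc3 R4=0x9e  N=1 Z=0
after  5: R0=0x0a R1=0x9a R2=0x0a R3=0xc3 R4=0x9e  N=0 Z=0
after  6: R0=0x0a R1=0x9a R2=0x0a R3=0xc3 R4=0x38  N=0 Z=0
after  7: R0=0x0a R1=0x9a R2=0x0a R3=0xc3 R4=0x82  N=1 Z=0
after  8: R0=0xa4 R1=0x9a R2=0x0a R3=0xc3 R4=0x82  N=1 Z=0
-- IRQ taken; context saved, return-PC = 9 --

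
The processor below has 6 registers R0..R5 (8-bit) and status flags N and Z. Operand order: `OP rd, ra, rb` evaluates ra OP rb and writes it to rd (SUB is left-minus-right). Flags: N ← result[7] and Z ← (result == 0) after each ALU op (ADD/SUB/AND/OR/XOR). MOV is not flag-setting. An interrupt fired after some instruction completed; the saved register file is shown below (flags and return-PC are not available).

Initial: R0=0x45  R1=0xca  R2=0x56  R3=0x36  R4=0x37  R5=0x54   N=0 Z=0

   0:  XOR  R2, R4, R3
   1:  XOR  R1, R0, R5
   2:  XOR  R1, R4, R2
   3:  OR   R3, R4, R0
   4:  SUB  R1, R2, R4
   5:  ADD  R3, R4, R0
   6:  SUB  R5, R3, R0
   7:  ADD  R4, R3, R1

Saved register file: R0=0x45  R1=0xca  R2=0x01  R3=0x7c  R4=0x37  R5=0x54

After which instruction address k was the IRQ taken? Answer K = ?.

after  0: R0=0x45 R1=0xca R2=0x01 R3=0x36 R4=0x37 R5=0x54  N=0 Z=0
after  1: R0=0x45 R1=0x11 R2=0x01 R3=0x36 R4=0x37 R5=0x54  N=0 Z=0
after  2: R0=0x45 R1=0x36 R2=0x01 R3=0x36 R4=0x37 R5=0x54  N=0 Z=0
after  3: R0=0x45 R1=0x36 R2=0x01 R3=0x77 R4=0x37 R5=0x54  N=0 Z=0
after  4: R0=0x45 R1=0xca R2=0x01 R3=0x77 R4=0x37 R5=0x54  N=1 Z=0
after  5: R0=0x45 R1=0xca R2=0x01 R3=0x7c R4=0x37 R5=0x54  N=0 Z=0
-- IRQ taken; context saved, return-PC = 6 --

K = 5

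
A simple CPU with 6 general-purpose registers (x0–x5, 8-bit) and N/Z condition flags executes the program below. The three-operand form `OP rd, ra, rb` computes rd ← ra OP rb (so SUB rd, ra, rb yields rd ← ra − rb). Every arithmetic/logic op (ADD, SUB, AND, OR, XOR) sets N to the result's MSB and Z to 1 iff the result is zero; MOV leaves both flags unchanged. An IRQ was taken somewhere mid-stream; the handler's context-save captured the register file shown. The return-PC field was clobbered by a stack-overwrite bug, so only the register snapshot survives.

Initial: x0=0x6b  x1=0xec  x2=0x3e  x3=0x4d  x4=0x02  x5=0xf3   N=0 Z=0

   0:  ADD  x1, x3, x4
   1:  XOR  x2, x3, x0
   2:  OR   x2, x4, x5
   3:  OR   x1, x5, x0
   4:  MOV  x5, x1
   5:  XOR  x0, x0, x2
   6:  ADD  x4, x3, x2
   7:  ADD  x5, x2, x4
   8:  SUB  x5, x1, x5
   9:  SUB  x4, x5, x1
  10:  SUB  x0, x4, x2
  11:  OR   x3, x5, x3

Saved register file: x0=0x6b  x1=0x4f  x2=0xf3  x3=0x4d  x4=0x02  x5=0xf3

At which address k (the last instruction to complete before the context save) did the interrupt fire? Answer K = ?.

after  0: x0=0x6b x1=0x4f x2=0x3e x3=0x4d x4=0x02 x5=0xf3  N=0 Z=0
after  1: x0=0x6b x1=0x4f x2=0x26 x3=0x4d x4=0x02 x5=0xf3  N=0 Z=0
after  2: x0=0x6b x1=0x4f x2=0xf3 x3=0x4d x4=0x02 x5=0xf3  N=1 Z=0
-- IRQ taken; context saved, return-PC = 3 --

K = 2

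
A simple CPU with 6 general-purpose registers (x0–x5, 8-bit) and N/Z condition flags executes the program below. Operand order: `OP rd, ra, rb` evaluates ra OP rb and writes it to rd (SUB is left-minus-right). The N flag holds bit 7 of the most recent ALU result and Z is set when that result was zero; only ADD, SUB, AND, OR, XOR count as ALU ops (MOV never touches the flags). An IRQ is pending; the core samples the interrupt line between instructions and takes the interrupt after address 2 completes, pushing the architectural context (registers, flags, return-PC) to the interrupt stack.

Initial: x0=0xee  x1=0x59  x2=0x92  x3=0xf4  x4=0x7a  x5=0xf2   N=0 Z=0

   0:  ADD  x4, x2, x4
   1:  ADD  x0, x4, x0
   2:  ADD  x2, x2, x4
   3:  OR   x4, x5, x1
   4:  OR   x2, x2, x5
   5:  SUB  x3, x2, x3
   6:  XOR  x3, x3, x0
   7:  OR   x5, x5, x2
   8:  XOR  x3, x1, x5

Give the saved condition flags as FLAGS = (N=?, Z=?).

after  0: x0=0xee x1=0x59 x2=0x92 x3=0xf4 x4=0x0c x5=0xf2  N=0 Z=0
after  1: x0=0xfa x1=0x59 x2=0x92 x3=0xf4 x4=0x0c x5=0xf2  N=1 Z=0
after  2: x0=0xfa x1=0x59 x2=0x9e x3=0xf4 x4=0x0c x5=0xf2  N=1 Z=0
-- IRQ taken; context saved, return-PC = 3 --

FLAGS = (N=1, Z=0)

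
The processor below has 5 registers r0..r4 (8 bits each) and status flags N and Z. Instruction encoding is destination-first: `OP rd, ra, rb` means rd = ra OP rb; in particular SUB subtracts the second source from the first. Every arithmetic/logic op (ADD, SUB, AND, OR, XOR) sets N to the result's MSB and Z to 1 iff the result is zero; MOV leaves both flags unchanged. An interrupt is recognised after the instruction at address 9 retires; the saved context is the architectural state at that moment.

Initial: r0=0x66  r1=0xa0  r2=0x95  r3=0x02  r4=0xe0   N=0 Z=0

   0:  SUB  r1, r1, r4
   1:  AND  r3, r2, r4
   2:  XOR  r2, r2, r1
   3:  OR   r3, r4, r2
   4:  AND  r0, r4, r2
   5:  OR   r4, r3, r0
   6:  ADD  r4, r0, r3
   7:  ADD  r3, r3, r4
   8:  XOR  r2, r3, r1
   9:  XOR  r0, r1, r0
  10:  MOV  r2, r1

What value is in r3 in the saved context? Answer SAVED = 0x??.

SAVED = 0x2a

after  0: r0=0x66 r1=0xc0 r2=0x95 r3=0x02 r4=0xe0  N=1 Z=0
after  1: r0=0x66 r1=0xc0 r2=0x95 r3=0x80 r4=0xe0  N=1 Z=0
after  2: r0=0x66 r1=0xc0 r2=0x55 r3=0x80 r4=0xe0  N=0 Z=0
after  3: r0=0x66 r1=0xc0 r2=0x55 r3=0xf5 r4=0xe0  N=1 Z=0
after  4: r0=0x40 r1=0xc0 r2=0x55 r3=0xf5 r4=0xe0  N=0 Z=0
after  5: r0=0x40 r1=0xc0 r2=0x55 r3=0xf5 r4=0xf5  N=1 Z=0
after  6: r0=0x40 r1=0xc0 r2=0x55 r3=0xf5 r4=0x35  N=0 Z=0
after  7: r0=0x40 r1=0xc0 r2=0x55 r3=0x2a r4=0x35  N=0 Z=0
after  8: r0=0x40 r1=0xc0 r2=0xea r3=0x2a r4=0x35  N=1 Z=0
after  9: r0=0x80 r1=0xc0 r2=0xea r3=0x2a r4=0x35  N=1 Z=0
-- IRQ taken; context saved, return-PC = 10 --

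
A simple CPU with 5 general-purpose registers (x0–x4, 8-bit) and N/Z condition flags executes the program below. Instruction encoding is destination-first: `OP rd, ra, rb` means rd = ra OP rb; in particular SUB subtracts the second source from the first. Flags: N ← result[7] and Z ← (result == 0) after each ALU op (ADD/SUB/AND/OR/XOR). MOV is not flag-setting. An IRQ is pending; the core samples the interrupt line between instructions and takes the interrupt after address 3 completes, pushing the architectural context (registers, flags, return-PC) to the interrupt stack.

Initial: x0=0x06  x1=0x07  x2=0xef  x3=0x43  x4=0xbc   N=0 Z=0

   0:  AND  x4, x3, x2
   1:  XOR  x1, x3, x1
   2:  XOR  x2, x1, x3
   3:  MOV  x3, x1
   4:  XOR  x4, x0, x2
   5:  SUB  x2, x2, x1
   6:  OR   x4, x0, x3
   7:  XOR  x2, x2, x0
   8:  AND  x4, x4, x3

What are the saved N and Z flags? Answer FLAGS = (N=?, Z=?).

after  0: x0=0x06 x1=0x07 x2=0xef x3=0x43 x4=0x43  N=0 Z=0
after  1: x0=0x06 x1=0x44 x2=0xef x3=0x43 x4=0x43  N=0 Z=0
after  2: x0=0x06 x1=0x44 x2=0x07 x3=0x43 x4=0x43  N=0 Z=0
after  3: x0=0x06 x1=0x44 x2=0x07 x3=0x44 x4=0x43  N=0 Z=0
-- IRQ taken; context saved, return-PC = 4 --

FLAGS = (N=0, Z=0)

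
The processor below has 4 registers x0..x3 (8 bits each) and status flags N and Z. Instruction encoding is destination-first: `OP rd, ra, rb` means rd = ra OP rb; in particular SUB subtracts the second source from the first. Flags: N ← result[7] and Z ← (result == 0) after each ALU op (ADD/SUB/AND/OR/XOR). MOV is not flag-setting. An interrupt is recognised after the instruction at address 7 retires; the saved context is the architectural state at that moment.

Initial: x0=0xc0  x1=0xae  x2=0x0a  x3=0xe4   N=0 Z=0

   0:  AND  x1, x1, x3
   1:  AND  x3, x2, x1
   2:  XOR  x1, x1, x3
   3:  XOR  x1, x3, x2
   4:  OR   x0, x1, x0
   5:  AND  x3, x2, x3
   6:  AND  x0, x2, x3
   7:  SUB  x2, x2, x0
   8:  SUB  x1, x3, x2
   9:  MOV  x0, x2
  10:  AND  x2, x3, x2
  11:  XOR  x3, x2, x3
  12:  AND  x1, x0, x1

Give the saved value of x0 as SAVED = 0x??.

SAVED = 0x00

after  0: x0=0xc0 x1=0xa4 x2=0x0a x3=0xe4  N=1 Z=0
after  1: x0=0xc0 x1=0xa4 x2=0x0a x3=0x00  N=0 Z=1
after  2: x0=0xc0 x1=0xa4 x2=0x0a x3=0x00  N=1 Z=0
after  3: x0=0xc0 x1=0x0a x2=0x0a x3=0x00  N=0 Z=0
after  4: x0=0xca x1=0x0a x2=0x0a x3=0x00  N=1 Z=0
after  5: x0=0xca x1=0x0a x2=0x0a x3=0x00  N=0 Z=1
after  6: x0=0x00 x1=0x0a x2=0x0a x3=0x00  N=0 Z=1
after  7: x0=0x00 x1=0x0a x2=0x0a x3=0x00  N=0 Z=0
-- IRQ taken; context saved, return-PC = 8 --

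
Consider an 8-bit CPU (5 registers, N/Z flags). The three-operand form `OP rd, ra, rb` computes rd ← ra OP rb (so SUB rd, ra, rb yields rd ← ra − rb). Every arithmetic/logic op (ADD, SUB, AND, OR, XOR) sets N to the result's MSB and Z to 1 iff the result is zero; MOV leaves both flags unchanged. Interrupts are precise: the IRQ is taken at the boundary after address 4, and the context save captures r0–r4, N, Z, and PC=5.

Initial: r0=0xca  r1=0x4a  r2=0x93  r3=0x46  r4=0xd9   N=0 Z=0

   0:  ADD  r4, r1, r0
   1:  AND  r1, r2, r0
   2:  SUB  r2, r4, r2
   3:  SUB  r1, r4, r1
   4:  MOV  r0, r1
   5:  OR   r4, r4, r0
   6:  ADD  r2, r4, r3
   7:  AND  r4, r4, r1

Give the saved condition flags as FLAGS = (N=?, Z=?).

after  0: r0=0xca r1=0x4a r2=0x93 r3=0x46 r4=0x14  N=0 Z=0
after  1: r0=0xca r1=0x82 r2=0x93 r3=0x46 r4=0x14  N=1 Z=0
after  2: r0=0xca r1=0x82 r2=0x81 r3=0x46 r4=0x14  N=1 Z=0
after  3: r0=0xca r1=0x92 r2=0x81 r3=0x46 r4=0x14  N=1 Z=0
after  4: r0=0x92 r1=0x92 r2=0x81 r3=0x46 r4=0x14  N=1 Z=0
-- IRQ taken; context saved, return-PC = 5 --

FLAGS = (N=1, Z=0)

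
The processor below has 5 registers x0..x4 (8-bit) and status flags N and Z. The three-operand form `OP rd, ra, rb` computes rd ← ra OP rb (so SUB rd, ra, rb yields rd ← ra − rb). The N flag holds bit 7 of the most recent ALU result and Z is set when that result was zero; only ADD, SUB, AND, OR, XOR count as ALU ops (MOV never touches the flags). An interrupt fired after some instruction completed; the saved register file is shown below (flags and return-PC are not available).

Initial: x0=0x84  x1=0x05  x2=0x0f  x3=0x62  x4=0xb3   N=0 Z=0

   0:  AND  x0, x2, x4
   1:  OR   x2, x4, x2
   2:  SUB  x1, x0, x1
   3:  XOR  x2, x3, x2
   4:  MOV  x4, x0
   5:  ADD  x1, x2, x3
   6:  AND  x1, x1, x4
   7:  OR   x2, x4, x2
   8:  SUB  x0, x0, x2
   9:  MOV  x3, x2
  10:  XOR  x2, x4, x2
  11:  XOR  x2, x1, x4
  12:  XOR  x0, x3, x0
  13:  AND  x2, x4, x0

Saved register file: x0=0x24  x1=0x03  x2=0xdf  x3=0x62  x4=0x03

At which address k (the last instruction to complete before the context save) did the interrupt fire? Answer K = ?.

after  0: x0=0x03 x1=0x05 x2=0x0f x3=0x62 x4=0xb3  N=0 Z=0
after  1: x0=0x03 x1=0x05 x2=0xbf x3=0x62 x4=0xb3  N=1 Z=0
after  2: x0=0x03 x1=0xfe x2=0xbf x3=0x62 x4=0xb3  N=1 Z=0
after  3: x0=0x03 x1=0xfe x2=0xdd x3=0x62 x4=0xb3  N=1 Z=0
after  4: x0=0x03 x1=0xfe x2=0xdd x3=0x62 x4=0x03  N=1 Z=0
after  5: x0=0x03 x1=0x3f x2=0xdd x3=0x62 x4=0x03  N=0 Z=0
after  6: x0=0x03 x1=0x03 x2=0xdd x3=0x62 x4=0x03  N=0 Z=0
after  7: x0=0x03 x1=0x03 x2=0xdf x3=0x62 x4=0x03  N=1 Z=0
after  8: x0=0x24 x1=0x03 x2=0xdf x3=0x62 x4=0x03  N=0 Z=0
-- IRQ taken; context saved, return-PC = 9 --

K = 8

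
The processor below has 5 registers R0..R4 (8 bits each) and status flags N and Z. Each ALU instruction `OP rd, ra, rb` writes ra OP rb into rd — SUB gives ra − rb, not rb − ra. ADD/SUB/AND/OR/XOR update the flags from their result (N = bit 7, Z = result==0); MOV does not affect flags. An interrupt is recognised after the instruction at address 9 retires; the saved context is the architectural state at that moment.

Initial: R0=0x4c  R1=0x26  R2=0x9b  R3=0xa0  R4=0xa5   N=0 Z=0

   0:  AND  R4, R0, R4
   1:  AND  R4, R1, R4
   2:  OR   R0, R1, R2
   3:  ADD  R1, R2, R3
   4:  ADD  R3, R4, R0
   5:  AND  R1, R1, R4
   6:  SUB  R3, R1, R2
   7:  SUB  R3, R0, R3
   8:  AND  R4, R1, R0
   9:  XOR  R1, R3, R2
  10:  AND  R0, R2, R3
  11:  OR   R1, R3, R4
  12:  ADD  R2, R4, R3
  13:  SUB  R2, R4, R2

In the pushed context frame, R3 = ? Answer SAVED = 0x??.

SAVED = 0x5a

after  0: R0=0x4c R1=0x26 R2=0x9b R3=0xa0 R4=0x04  N=0 Z=0
after  1: R0=0x4c R1=0x26 R2=0x9b R3=0xa0 R4=0x04  N=0 Z=0
after  2: R0=0xbf R1=0x26 R2=0x9b R3=0xa0 R4=0x04  N=1 Z=0
after  3: R0=0xbf R1=0x3b R2=0x9b R3=0xa0 R4=0x04  N=0 Z=0
after  4: R0=0xbf R1=0x3b R2=0x9b R3=0xc3 R4=0x04  N=1 Z=0
after  5: R0=0xbf R1=0x00 R2=0x9b R3=0xc3 R4=0x04  N=0 Z=1
after  6: R0=0xbf R1=0x00 R2=0x9b R3=0x65 R4=0x04  N=0 Z=0
after  7: R0=0xbf R1=0x00 R2=0x9b R3=0x5a R4=0x04  N=0 Z=0
after  8: R0=0xbf R1=0x00 R2=0x9b R3=0x5a R4=0x00  N=0 Z=1
after  9: R0=0xbf R1=0xc1 R2=0x9b R3=0x5a R4=0x00  N=1 Z=0
-- IRQ taken; context saved, return-PC = 10 --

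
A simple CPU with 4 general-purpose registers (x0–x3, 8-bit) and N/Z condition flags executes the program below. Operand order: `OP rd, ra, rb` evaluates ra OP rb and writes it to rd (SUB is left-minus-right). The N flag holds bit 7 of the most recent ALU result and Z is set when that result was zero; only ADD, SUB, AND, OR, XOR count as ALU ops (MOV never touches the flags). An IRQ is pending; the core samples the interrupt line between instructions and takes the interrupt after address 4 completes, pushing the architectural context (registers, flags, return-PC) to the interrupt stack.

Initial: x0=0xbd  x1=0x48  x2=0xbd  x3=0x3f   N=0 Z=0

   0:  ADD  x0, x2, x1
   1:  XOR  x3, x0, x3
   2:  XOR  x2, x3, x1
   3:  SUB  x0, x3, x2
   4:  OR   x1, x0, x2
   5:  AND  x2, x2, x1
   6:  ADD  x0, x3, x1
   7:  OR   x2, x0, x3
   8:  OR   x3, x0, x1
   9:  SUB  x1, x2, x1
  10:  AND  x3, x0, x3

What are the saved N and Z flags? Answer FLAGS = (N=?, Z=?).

after  0: x0=0x05 x1=0x48 x2=0xbd x3=0x3f  N=0 Z=0
after  1: x0=0x05 x1=0x48 x2=0xbd x3=0x3a  N=0 Z=0
after  2: x0=0x05 x1=0x48 x2=0x72 x3=0x3a  N=0 Z=0
after  3: x0=0xc8 x1=0x48 x2=0x72 x3=0x3a  N=1 Z=0
after  4: x0=0xc8 x1=0xfa x2=0x72 x3=0x3a  N=1 Z=0
-- IRQ taken; context saved, return-PC = 5 --

FLAGS = (N=1, Z=0)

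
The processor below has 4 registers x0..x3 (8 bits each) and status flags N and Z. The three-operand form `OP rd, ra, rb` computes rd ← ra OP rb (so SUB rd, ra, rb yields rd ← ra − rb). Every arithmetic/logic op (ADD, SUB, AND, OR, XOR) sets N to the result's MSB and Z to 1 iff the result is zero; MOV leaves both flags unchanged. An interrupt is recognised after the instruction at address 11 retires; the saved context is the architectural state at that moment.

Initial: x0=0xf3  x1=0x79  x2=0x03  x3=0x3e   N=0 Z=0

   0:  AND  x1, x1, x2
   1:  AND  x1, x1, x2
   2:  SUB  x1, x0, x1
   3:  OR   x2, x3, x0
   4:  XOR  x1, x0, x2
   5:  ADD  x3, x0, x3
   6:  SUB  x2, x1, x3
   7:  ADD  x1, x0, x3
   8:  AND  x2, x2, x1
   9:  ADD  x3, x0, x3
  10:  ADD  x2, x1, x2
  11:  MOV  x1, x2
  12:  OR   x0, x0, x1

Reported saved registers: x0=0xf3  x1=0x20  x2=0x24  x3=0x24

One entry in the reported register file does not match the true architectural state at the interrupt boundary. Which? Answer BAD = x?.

BAD = x1

after  0: x0=0xf3 x1=0x01 x2=0x03 x3=0x3e  N=0 Z=0
after  1: x0=0xf3 x1=0x01 x2=0x03 x3=0x3e  N=0 Z=0
after  2: x0=0xf3 x1=0xf2 x2=0x03 x3=0x3e  N=1 Z=0
after  3: x0=0xf3 x1=0xf2 x2=0xff x3=0x3e  N=1 Z=0
after  4: x0=0xf3 x1=0x0c x2=0xff x3=0x3e  N=0 Z=0
after  5: x0=0xf3 x1=0x0c x2=0xff x3=0x31  N=0 Z=0
after  6: x0=0xf3 x1=0x0c x2=0xdb x3=0x31  N=1 Z=0
after  7: x0=0xf3 x1=0x24 x2=0xdb x3=0x31  N=0 Z=0
after  8: x0=0xf3 x1=0x24 x2=0x00 x3=0x31  N=0 Z=1
after  9: x0=0xf3 x1=0x24 x2=0x00 x3=0x24  N=0 Z=0
after 10: x0=0xf3 x1=0x24 x2=0x24 x3=0x24  N=0 Z=0
after 11: x0=0xf3 x1=0x24 x2=0x24 x3=0x24  N=0 Z=0
-- IRQ taken; context saved, return-PC = 12 --
mismatch: x1: reported 0x20 vs actual 0x24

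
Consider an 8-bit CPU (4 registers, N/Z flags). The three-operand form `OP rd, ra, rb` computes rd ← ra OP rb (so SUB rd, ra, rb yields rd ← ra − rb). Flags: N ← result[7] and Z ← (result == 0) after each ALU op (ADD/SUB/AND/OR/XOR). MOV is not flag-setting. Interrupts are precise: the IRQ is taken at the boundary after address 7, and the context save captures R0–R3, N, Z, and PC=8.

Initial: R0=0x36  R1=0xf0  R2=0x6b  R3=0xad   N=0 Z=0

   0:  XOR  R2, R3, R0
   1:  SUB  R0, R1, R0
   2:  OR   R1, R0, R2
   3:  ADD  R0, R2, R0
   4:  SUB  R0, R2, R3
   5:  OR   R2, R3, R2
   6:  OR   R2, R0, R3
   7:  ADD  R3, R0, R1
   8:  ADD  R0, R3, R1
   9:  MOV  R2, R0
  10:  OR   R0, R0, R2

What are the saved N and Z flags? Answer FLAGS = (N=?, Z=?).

FLAGS = (N=1, Z=0)

after  0: R0=0x36 R1=0xf0 R2=0x9b R3=0xad  N=1 Z=0
after  1: R0=0xba R1=0xf0 R2=0x9b R3=0xad  N=1 Z=0
after  2: R0=0xba R1=0xbb R2=0x9b R3=0xad  N=1 Z=0
after  3: R0=0x55 R1=0xbb R2=0x9b R3=0xad  N=0 Z=0
after  4: R0=0xee R1=0xbb R2=0x9b R3=0xad  N=1 Z=0
after  5: R0=0xee R1=0xbb R2=0xbf R3=0xad  N=1 Z=0
after  6: R0=0xee R1=0xbb R2=0xef R3=0xad  N=1 Z=0
after  7: R0=0xee R1=0xbb R2=0xef R3=0xa9  N=1 Z=0
-- IRQ taken; context saved, return-PC = 8 --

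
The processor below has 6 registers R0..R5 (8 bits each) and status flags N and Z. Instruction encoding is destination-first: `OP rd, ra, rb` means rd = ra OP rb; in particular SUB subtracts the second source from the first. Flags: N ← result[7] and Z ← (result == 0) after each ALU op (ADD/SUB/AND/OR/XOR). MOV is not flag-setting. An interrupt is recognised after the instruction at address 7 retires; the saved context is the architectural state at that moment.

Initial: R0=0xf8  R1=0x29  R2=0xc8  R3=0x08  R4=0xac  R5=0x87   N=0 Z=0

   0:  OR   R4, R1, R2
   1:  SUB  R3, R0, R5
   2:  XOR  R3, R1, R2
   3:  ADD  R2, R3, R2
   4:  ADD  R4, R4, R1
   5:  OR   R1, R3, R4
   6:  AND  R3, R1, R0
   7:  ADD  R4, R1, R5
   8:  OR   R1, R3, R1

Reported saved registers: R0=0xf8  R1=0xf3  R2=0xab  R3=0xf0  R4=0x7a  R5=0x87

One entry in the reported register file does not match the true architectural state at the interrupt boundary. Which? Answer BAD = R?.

after  0: R0=0xf8 R1=0x29 R2=0xc8 R3=0x08 R4=0xe9 R5=0x87  N=1 Z=0
after  1: R0=0xf8 R1=0x29 R2=0xc8 R3=0x71 R4=0xe9 R5=0x87  N=0 Z=0
after  2: R0=0xf8 R1=0x29 R2=0xc8 R3=0xe1 R4=0xe9 R5=0x87  N=1 Z=0
after  3: R0=0xf8 R1=0x29 R2=0xa9 R3=0xe1 R4=0xe9 R5=0x87  N=1 Z=0
after  4: R0=0xf8 R1=0x29 R2=0xa9 R3=0xe1 R4=0x12 R5=0x87  N=0 Z=0
after  5: R0=0xf8 R1=0xf3 R2=0xa9 R3=0xe1 R4=0x12 R5=0x87  N=1 Z=0
after  6: R0=0xf8 R1=0xf3 R2=0xa9 R3=0xf0 R4=0x12 R5=0x87  N=1 Z=0
after  7: R0=0xf8 R1=0xf3 R2=0xa9 R3=0xf0 R4=0x7a R5=0x87  N=0 Z=0
-- IRQ taken; context saved, return-PC = 8 --
mismatch: R2: reported 0xab vs actual 0xa9

BAD = R2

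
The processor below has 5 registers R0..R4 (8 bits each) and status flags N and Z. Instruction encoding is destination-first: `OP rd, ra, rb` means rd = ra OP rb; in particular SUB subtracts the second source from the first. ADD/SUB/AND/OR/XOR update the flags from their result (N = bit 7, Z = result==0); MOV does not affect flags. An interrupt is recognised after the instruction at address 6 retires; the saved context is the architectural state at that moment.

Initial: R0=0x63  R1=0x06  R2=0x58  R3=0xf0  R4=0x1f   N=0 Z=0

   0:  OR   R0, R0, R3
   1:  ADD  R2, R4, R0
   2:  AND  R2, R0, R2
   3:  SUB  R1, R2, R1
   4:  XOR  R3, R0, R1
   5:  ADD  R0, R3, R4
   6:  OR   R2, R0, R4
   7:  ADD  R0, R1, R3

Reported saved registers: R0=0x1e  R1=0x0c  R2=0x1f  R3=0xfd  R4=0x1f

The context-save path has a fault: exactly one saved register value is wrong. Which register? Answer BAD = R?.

BAD = R3

after  0: R0=0xf3 R1=0x06 R2=0x58 R3=0xf0 R4=0x1f  N=1 Z=0
after  1: R0=0xf3 R1=0x06 R2=0x12 R3=0xf0 R4=0x1f  N=0 Z=0
after  2: R0=0xf3 R1=0x06 R2=0x12 R3=0xf0 R4=0x1f  N=0 Z=0
after  3: R0=0xf3 R1=0x0c R2=0x12 R3=0xf0 R4=0x1f  N=0 Z=0
after  4: R0=0xf3 R1=0x0c R2=0x12 R3=0xff R4=0x1f  N=1 Z=0
after  5: R0=0x1e R1=0x0c R2=0x12 R3=0xff R4=0x1f  N=0 Z=0
after  6: R0=0x1e R1=0x0c R2=0x1f R3=0xff R4=0x1f  N=0 Z=0
-- IRQ taken; context saved, return-PC = 7 --
mismatch: R3: reported 0xfd vs actual 0xff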